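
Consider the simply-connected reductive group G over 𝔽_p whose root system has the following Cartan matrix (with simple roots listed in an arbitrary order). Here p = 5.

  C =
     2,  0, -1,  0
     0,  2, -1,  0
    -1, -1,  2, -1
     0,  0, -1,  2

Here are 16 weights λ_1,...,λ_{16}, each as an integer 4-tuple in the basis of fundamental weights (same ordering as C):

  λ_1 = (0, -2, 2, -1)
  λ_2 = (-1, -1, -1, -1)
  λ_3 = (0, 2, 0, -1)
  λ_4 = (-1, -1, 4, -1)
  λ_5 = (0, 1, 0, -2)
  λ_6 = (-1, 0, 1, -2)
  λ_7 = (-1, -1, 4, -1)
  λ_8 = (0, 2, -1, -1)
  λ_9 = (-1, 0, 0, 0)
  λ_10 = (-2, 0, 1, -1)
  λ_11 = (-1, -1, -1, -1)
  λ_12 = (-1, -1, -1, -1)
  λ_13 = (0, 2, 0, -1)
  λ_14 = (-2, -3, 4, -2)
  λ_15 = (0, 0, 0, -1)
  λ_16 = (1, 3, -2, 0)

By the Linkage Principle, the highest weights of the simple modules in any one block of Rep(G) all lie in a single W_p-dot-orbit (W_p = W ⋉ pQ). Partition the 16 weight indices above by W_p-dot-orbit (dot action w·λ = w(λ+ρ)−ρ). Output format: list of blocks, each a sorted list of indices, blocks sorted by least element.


C ↔ D_4 under row/col permutation; |W(D_4)| = 192.

Alcove-folded reps (p=5, 16 weights, presented ϖ-order):

  λ_1+ρ ↦ (1, 1, 1, 0) · λ_2+ρ ↦ (0, 0, 0, 0) · λ_3+ρ ↦ (1, 3, 0, 0) · λ_4+ρ ↦ (0, 0, 0, 0) · λ_5+ρ ↦ (1, 2, 0, 1) · λ_6+ρ ↦ (0, 1, 1, 1) · λ_7+ρ ↦ (0, 0, 0, 0) · λ_8+ρ ↦ (1, 3, 0, 0) · λ_9+ρ ↦ (0, 1, 1, 1) · λ_10+ρ ↦ (1, 1, 1, 0) · λ_11+ρ ↦ (0, 0, 0, 0) · λ_12+ρ ↦ (0, 0, 0, 0) · λ_13+ρ ↦ (1, 3, 0, 0) · λ_14+ρ ↦ (1, 2, 0, 1) · λ_15+ρ ↦ (1, 1, 1, 0) · λ_16+ρ ↦ (1, 3, 0, 0)

Grouping the 16 weights by Ā_5-representative: 5 linkage classes.

[[1, 10, 15], [2, 4, 7, 11, 12], [3, 8, 13, 16], [5, 14], [6, 9]]


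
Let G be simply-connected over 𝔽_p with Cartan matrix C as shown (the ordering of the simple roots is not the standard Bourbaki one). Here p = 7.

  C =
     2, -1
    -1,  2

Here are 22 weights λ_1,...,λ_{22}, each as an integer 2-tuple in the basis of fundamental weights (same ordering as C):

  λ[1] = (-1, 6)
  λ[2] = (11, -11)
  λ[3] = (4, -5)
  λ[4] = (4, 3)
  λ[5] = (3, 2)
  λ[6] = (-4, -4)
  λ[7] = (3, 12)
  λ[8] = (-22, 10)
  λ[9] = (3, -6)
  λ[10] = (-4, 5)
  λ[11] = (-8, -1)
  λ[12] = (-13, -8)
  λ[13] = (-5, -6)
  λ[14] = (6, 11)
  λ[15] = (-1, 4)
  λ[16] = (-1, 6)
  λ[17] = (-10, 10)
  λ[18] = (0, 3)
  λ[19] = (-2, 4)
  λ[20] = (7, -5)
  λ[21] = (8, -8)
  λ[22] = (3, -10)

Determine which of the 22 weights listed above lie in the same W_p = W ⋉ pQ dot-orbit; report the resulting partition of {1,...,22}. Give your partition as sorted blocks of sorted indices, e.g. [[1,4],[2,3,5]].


C ↔ A_2 under row/col permutation; |W(A_2)| = 6.

Ā_7 reps of the 22 weights (A_2, coords as presented):

  1: (0, 7);  2: (3, 2);  3: (1, 4);  4: (3, 2);  5: (4, 3);  6: (3, 3);  7: (3, 3);  8: (4, 3);  9: (1, 4);  10: (3, 3);  11: (0, 7);  12: (0, 5);  13: (3, 2);  14: (0, 5);  15: (0, 5);  16: (0, 7);  17: (3, 2);  18: (1, 4);  19: (1, 4);  20: (3, 3);  21: (0, 5);  22: (3, 2)

6 distinct reps among the 22 weights ⇒ 6 W_7-linkage classes:

[[1, 11, 16], [2, 4, 13, 17, 22], [3, 9, 18, 19], [5, 8], [6, 7, 10, 20], [12, 14, 15, 21]]


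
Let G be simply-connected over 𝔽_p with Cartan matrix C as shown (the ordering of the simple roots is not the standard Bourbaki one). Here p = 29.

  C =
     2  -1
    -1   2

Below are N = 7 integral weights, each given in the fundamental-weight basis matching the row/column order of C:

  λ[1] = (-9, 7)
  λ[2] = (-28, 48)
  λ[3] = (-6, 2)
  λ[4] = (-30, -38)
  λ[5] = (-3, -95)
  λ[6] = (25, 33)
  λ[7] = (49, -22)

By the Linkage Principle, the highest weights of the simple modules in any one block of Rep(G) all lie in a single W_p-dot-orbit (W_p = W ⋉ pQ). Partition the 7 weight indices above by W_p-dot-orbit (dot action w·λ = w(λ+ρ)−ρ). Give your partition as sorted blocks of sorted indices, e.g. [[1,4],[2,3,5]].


Cartan matrix: type A_2 (|W|=6); un-permuting the 2 rows.

Ā_29 reps of the 7 weights (A_2, coords as presented):

    λ_1+ρ ↦ (8, 0)
    λ_2+ρ ↦ (7, 2)
    λ_3+ρ ↦ (3, 2)
    λ_4+ρ ↦ (8, 0)
    λ_5+ρ ↦ (7, 2)
    λ_6+ρ ↦ (3, 2)
    λ_7+ρ ↦ (8, 0)

Linkage partition of the 7 weights (3 classes, p=29):

[[1, 4, 7], [2, 5], [3, 6]]


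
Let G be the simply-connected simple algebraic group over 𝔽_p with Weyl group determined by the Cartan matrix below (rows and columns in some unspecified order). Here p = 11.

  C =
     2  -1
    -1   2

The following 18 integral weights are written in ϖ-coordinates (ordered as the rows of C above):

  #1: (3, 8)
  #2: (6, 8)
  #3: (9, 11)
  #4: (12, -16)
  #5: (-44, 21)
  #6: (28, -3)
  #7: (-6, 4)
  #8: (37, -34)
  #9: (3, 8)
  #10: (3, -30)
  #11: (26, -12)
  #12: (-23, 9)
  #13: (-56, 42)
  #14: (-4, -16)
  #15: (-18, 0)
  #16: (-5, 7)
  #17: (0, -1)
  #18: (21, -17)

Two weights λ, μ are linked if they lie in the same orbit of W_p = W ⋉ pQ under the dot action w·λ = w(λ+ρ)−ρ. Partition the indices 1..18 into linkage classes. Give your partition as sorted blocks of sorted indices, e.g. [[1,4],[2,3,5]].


Cartan matrix: type A_2 (|W|=6); un-permuting the 2 rows.

Folding the 18 weights λ_j+ρ into Ā_11 (reps in the given 2-coord order):

    λ_1+ρ ↦ (2, 7)
    λ_2+ρ ↦ (2, 4)
    λ_3+ρ ↦ (1, 0)
    λ_4+ρ ↦ (2, 7)
    λ_5+ρ ↦ (1, 0)
    λ_6+ρ ↦ (2, 4)
    λ_7+ρ ↦ (5, 0)
    λ_8+ρ ↦ (5, 0)
    λ_9+ρ ↦ (2, 7)
    λ_10+ρ ↦ (4, 4)
    λ_11+ρ ↦ (5, 0)
    λ_12+ρ ↦ (1, 0)
    λ_13+ρ ↦ (1, 0)
    λ_14+ρ ↦ (4, 4)
    λ_15+ρ ↦ (5, 5)
    λ_16+ρ ↦ (4, 4)
    λ_17+ρ ↦ (1, 0)
    λ_18+ρ ↦ (5, 0)

The 18 indices split into 6 linkage classes (same alcove rep ⇔ same W_11-dot-orbit):

[[1, 4, 9], [2, 6], [3, 5, 12, 13, 17], [7, 8, 11, 18], [10, 14, 16], [15]]


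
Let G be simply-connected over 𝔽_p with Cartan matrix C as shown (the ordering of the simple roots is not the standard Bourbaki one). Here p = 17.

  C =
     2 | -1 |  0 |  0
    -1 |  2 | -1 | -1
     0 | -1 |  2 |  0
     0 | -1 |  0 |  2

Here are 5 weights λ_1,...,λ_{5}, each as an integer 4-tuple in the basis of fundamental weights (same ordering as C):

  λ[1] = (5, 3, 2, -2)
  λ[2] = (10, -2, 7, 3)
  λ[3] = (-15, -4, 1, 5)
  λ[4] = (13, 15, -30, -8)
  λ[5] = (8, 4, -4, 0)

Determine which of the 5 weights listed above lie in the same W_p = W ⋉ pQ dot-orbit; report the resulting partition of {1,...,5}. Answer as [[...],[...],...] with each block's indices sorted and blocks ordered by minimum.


D_4 Cartan matrix, 4 simple roots permuted; ρ=(1,1,1,1).

Folding the 5 weights λ_j+ρ into Ā_17 (reps in the given 4-coord order):

  [1] (6, 3, 3, 1)
  [2] (6, 3, 3, 1)
  [3] (9, 2, 3, 1)
  [4] (6, 3, 3, 1)
  [5] (9, 2, 3, 1)

Partition of {1..5} into 2 W_17-dot-orbits:

[[1, 2, 4], [3, 5]]


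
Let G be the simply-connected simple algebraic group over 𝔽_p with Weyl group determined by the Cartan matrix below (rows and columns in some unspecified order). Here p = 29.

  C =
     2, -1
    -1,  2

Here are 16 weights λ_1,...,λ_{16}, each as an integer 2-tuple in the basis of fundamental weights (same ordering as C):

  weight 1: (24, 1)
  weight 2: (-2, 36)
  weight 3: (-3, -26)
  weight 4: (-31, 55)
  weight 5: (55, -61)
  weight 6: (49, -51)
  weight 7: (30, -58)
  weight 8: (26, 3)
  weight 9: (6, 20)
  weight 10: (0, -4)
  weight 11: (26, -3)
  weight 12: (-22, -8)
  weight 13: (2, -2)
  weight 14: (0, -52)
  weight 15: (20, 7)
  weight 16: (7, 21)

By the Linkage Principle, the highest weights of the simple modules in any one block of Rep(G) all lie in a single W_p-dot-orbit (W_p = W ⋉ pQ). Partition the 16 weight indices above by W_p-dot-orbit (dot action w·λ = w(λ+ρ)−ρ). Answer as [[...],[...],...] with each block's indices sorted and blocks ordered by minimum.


Root system A_2: the 2×2 matrix C matches after relabeling.

Each λ_j+ρ reduced to Ā_29; 2-tuples below use C's row order:

  [1] (25, 2);  [2] (7, 21);  [3] (25, 2);  [4] (2, 1);  [5] (25, 2);  [6] (21, 8);  [7] (2, 1);  [8] (25, 2);  [9] (7, 21);  [10] (2, 1);  [11] (25, 2);  [12] (7, 21);  [13] (2, 1);  [14] (7, 21);  [15] (21, 8);  [16] (7, 21)

The 16 indices split into 4 linkage classes (same alcove rep ⇔ same W_29-dot-orbit):

[[1, 3, 5, 8, 11], [2, 9, 12, 14, 16], [4, 7, 10, 13], [6, 15]]


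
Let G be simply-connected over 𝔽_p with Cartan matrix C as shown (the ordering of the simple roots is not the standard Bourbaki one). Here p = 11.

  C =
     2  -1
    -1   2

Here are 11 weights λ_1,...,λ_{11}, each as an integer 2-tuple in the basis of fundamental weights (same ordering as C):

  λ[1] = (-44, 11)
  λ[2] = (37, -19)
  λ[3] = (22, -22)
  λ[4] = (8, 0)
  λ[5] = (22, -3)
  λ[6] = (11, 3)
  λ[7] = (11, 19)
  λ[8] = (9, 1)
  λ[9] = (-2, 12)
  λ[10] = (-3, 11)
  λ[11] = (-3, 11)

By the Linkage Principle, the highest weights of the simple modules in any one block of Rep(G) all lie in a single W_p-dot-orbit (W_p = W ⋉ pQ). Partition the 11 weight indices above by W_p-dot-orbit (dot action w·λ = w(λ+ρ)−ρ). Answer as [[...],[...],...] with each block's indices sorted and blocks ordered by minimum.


Cartan matrix: type A_2 (|W|=6); un-permuting the 2 rows.

λ_j+ρ reflected into Ā_11 (⟨·,θ^∨⟩≤11); 2-tuples as given:

  λ_1+ρ ↦ (9, 1);  λ_2+ρ ↦ (4, 2);  λ_3+ρ ↦ (9, 1);  λ_4+ρ ↦ (9, 1);  λ_5+ρ ↦ (1, 9);  λ_6+ρ ↦ (6, 1);  λ_7+ρ ↦ (1, 9);  λ_8+ρ ↦ (9, 1);  λ_9+ρ ↦ (1, 9);  λ_10+ρ ↦ (1, 9);  λ_11+ρ ↦ (1, 9)

Linkage partition of the 11 weights (4 classes, p=11):

[[1, 3, 4, 8], [2], [5, 7, 9, 10, 11], [6]]


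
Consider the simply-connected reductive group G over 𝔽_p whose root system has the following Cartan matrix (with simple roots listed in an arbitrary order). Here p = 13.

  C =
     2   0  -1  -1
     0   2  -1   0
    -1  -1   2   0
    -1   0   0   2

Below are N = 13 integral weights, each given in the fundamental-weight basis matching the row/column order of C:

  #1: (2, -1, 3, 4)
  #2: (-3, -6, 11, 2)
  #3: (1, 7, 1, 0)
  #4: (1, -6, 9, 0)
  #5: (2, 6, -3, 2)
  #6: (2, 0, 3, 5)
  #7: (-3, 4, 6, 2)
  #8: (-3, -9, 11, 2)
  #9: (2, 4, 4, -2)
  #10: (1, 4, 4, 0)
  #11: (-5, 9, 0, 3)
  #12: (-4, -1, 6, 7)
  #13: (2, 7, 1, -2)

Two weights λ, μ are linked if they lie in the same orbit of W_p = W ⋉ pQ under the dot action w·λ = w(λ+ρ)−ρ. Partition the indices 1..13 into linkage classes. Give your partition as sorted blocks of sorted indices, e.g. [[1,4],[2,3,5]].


Dynkin diagram of C (from the 6 off-diagonal −1 entries): A_4.

Alcove-folded reps (p=13, 13 weights, presented ϖ-order):

  λ_1 → (3, 0, 4, 5)
  λ_2 → (2, 5, 5, 1)
  λ_3 → (2, 8, 2, 1)
  λ_4 → (2, 5, 5, 1)
  λ_5 → (1, 5, 2, 3)
  λ_6 → (3, 0, 4, 5)
  λ_7 → (2, 5, 5, 1)
  λ_8 → (2, 8, 2, 1)
  λ_9 → (2, 5, 5, 1)
  λ_10 → (2, 5, 5, 1)
  λ_11 → (1, 7, 3, 0)
  λ_12 → (3, 0, 4, 5)
  λ_13 → (2, 8, 2, 1)

Linkage partition of the 13 weights (5 classes, p=13):

[[1, 6, 12], [2, 4, 7, 9, 10], [3, 8, 13], [5], [11]]


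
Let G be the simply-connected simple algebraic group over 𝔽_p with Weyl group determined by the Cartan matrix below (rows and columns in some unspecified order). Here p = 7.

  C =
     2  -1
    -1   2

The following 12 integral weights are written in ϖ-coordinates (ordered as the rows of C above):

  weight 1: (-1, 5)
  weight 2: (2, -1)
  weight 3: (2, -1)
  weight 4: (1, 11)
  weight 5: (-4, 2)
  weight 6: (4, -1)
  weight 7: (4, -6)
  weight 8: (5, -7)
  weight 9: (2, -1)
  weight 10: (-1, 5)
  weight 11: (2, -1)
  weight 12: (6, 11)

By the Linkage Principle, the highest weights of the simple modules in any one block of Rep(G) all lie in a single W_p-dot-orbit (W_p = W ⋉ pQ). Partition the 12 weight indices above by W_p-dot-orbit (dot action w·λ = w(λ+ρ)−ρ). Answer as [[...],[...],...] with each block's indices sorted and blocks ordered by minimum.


Dynkin diagram of C (from the 2 off-diagonal −1 entries): A_2.

Alcove-folded reps (p=7, 12 weights, presented ϖ-order):

  [1] (0, 6) · [2] (3, 0) · [3] (3, 0) · [4] (5, 0) · [5] (3, 0) · [6] (5, 0) · [7] (0, 5) · [8] (0, 6) · [9] (3, 0) · [10] (0, 6) · [11] (3, 0) · [12] (0, 5)

Grouping the 12 weights by Ā_7-representative: 4 linkage classes.

[[1, 8, 10], [2, 3, 5, 9, 11], [4, 6], [7, 12]]


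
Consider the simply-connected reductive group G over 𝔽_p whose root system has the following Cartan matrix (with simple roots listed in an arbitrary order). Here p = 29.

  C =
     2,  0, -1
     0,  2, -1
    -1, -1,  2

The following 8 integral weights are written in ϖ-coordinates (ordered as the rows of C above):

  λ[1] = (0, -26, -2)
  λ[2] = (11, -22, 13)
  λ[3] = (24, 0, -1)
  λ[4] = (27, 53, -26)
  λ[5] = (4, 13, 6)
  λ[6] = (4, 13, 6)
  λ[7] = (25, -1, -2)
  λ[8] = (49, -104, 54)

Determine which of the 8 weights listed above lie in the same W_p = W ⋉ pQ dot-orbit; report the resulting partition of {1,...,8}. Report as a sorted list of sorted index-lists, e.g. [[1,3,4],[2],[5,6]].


Root system A_3: the 3×3 matrix C matches after relabeling.

Alcove-folded reps (p=29, 8 weights, presented ϖ-order):

    λ_1+ρ ↦ (25, 1, 0)
    λ_2+ρ ↦ (5, 14, 7)
    λ_3+ρ ↦ (25, 1, 0)
    λ_4+ρ ↦ (25, 1, 0)
    λ_5+ρ ↦ (5, 14, 7)
    λ_6+ρ ↦ (5, 14, 7)
    λ_7+ρ ↦ (25, 1, 0)
    λ_8+ρ ↦ (2, 3, 16)

Linkage partition of the 8 weights (3 classes, p=29):

[[1, 3, 4, 7], [2, 5, 6], [8]]


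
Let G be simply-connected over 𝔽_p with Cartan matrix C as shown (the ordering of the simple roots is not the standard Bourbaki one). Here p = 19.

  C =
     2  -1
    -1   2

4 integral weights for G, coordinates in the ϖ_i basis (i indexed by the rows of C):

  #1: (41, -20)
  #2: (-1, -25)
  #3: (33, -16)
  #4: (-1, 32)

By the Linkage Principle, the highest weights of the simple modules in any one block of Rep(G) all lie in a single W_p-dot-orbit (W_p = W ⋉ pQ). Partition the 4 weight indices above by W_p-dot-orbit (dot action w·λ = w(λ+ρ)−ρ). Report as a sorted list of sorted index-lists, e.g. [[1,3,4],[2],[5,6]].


Root system A_2: the 2×2 matrix C matches after relabeling.

λ_j+ρ reflected into Ā_19 (⟨·,θ^∨⟩≤19); 2-tuples as given:

  1: (4, 0)
  2: (14, 5)
  3: (4, 0)
  4: (14, 5)

The 4 indices split into 2 linkage classes (same alcove rep ⇔ same W_19-dot-orbit):

[[1, 3], [2, 4]]


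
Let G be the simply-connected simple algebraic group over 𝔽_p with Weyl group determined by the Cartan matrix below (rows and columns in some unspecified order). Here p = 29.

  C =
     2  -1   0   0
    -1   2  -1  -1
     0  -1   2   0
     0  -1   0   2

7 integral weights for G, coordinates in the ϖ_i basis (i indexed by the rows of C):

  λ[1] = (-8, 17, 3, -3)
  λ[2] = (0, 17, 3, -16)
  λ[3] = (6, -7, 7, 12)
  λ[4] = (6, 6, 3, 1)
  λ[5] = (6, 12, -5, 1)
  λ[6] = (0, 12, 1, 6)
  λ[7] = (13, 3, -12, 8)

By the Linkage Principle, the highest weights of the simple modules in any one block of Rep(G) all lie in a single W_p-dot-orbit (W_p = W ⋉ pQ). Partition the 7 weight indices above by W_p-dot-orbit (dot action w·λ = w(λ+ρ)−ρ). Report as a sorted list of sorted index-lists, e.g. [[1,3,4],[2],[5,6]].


Root system D_4: the 4×4 matrix C matches after relabeling.

λ_j+ρ reflected into Ā_29 (⟨·,θ^∨⟩≤29); 4-tuples as given:

  1: (7, 7, 4, 2)
  2: (1, 3, 4, 15)
  3: (1, 6, 2, 7)
  4: (7, 7, 4, 2)
  5: (7, 7, 4, 2)
  6: (1, 6, 2, 7)
  7: (7, 7, 4, 2)

Partition of {1..7} into 3 W_29-dot-orbits:

[[1, 4, 5, 7], [2], [3, 6]]


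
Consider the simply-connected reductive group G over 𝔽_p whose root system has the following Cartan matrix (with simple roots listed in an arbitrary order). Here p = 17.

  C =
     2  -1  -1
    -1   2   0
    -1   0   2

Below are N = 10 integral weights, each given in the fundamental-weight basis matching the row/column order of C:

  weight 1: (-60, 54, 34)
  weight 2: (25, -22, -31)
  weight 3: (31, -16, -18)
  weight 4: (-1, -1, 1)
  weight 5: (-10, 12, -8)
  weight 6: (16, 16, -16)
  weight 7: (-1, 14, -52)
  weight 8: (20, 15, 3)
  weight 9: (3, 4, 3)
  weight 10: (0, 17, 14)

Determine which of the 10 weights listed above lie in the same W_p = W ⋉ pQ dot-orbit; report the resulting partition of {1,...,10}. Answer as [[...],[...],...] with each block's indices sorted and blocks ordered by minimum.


Root system A_3: the 3×3 matrix C matches after relabeling.

Alcove-folded reps (p=17, 10 weights, presented ϖ-order):

    λ_1 → (4, 3, 9)
    λ_2 → (4, 5, 4)
    λ_3 → (0, 0, 2)
    λ_4 → (0, 0, 2)
    λ_5 → (4, 3, 9)
    λ_6 → (0, 0, 2)
    λ_7 → (0, 0, 2)
    λ_8 → (4, 3, 9)
    λ_9 → (4, 5, 4)
    λ_10 → (1, 0, 1)

4 distinct reps among the 10 weights ⇒ 4 W_17-linkage classes:

[[1, 5, 8], [2, 9], [3, 4, 6, 7], [10]]


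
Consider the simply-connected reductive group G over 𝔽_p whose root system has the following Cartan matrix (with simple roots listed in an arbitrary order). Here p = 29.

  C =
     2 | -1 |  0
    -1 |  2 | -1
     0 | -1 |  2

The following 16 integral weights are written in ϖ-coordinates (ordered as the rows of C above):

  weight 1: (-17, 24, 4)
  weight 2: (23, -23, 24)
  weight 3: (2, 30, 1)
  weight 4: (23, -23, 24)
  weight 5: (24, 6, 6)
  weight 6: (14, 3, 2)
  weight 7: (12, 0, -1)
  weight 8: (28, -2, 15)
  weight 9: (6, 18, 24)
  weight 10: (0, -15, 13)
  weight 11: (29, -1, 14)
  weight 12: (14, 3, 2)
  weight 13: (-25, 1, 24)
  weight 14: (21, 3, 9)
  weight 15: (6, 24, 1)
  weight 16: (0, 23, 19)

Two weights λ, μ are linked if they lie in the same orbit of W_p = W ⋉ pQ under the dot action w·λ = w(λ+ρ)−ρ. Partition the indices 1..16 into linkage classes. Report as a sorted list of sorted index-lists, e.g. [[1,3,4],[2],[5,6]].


Cartan matrix: type A_3 (|W|=24); un-permuting the 3 rows.

λ_j+ρ reflected into Ā_29 (⟨·,θ^∨⟩≤29); 3-tuples as given:

    [1] (15, 9, 4)
    [2] (2, 22, 3)
    [3] (2, 22, 3)
    [4] (2, 22, 3)
    [5] (15, 4, 3)
    [6] (15, 4, 3)
    [7] (13, 1, 0)
    [8] (13, 1, 0)
    [9] (15, 4, 3)
    [10] (13, 1, 0)
    [11] (13, 1, 0)
    [12] (15, 4, 3)
    [13] (2, 22, 3)
    [14] (15, 4, 3)
    [15] (2, 22, 3)
    [16] (15, 9, 4)

4 distinct reps among the 16 weights ⇒ 4 W_29-linkage classes:

[[1, 16], [2, 3, 4, 13, 15], [5, 6, 9, 12, 14], [7, 8, 10, 11]]


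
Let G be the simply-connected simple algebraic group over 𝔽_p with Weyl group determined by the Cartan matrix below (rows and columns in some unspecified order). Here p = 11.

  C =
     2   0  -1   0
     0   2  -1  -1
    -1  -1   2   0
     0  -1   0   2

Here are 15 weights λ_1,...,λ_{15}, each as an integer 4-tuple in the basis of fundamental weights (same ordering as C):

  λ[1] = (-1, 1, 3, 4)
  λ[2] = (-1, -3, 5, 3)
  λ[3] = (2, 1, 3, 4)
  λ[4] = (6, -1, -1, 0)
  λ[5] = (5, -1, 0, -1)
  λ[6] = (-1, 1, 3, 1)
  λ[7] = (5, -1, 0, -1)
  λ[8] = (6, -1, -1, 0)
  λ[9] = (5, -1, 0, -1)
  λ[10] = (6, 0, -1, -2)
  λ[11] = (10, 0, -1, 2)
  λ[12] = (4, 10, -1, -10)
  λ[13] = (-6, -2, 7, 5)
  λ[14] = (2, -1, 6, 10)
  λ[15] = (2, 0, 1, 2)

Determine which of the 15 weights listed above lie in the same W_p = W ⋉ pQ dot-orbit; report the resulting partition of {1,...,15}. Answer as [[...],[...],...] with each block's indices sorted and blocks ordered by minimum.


C ↔ A_4 under row/col permutation; |W(A_4)| = 120.

Ā_11 reps of the 15 weights (A_4, coords as presented):

    λ_1+ρ ↦ (0, 2, 4, 5)
    λ_2+ρ ↦ (0, 2, 4, 2)
    λ_3+ρ ↦ (0, 2, 4, 2)
    λ_4+ρ ↦ (7, 0, 0, 1)
    λ_5+ρ ↦ (6, 0, 1, 0)
    λ_6+ρ ↦ (0, 2, 4, 2)
    λ_7+ρ ↦ (6, 0, 1, 0)
    λ_8+ρ ↦ (7, 0, 0, 1)
    λ_9+ρ ↦ (6, 0, 1, 0)
    λ_10+ρ ↦ (7, 0, 0, 1)
    λ_11+ρ ↦ (7, 0, 0, 1)
    λ_12+ρ ↦ (0, 2, 0, 4)
    λ_13+ρ ↦ (3, 1, 2, 3)
    λ_14+ρ ↦ (7, 0, 0, 1)
    λ_15+ρ ↦ (3, 1, 2, 3)

6 distinct reps among the 15 weights ⇒ 6 W_11-linkage classes:

[[1], [2, 3, 6], [4, 8, 10, 11, 14], [5, 7, 9], [12], [13, 15]]


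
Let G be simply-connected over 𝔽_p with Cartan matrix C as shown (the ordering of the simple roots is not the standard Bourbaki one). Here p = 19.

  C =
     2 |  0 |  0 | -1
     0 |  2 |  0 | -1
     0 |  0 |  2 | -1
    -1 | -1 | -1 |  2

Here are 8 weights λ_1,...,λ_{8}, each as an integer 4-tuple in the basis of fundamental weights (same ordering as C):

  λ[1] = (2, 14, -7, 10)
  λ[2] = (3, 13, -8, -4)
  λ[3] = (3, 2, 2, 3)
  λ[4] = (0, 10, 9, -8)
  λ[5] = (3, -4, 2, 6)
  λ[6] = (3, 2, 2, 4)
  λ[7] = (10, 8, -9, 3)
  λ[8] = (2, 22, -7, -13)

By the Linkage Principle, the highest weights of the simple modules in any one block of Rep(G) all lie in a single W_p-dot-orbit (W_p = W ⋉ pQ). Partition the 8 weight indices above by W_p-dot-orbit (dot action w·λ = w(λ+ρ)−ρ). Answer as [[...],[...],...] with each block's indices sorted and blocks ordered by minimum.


Root system D_4: the 4×4 matrix C matches after relabeling.

Each λ_j+ρ reduced to Ā_19; 4-tuples below use C's row order:

    λ_1 → (6, 4, 3, 1)
    λ_2 → (6, 4, 3, 1)
    λ_3 → (4, 3, 3, 4)
    λ_4 → (6, 4, 3, 1)
    λ_5 → (4, 3, 3, 4)
    λ_6 → (4, 3, 3, 4)
    λ_7 → (6, 4, 3, 1)
    λ_8 → (6, 4, 3, 1)

Partition of {1..8} into 2 W_19-dot-orbits:

[[1, 2, 4, 7, 8], [3, 5, 6]]


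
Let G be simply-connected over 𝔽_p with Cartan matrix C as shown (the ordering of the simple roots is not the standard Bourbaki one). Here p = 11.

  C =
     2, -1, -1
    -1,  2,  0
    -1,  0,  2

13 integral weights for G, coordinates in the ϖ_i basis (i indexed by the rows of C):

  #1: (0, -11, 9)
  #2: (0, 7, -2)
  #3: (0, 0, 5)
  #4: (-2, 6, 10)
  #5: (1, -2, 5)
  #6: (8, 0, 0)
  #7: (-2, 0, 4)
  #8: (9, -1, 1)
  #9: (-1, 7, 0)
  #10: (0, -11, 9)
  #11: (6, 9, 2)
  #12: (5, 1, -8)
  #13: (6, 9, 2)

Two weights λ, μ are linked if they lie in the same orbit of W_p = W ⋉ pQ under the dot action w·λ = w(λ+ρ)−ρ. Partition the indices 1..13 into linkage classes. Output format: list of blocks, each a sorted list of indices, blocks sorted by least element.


A_3 Cartan matrix, 3 simple roots permuted; ρ=(1,1,1).

W_11-reps of the 13 weights in Ā_11 (same 3-coord order as C):

  [1] (9, 1, 1)
  [2] (0, 8, 1)
  [3] (1, 1, 6)
  [4] (1, 0, 4)
  [5] (1, 1, 6)
  [6] (9, 1, 1)
  [7] (1, 0, 4)
  [8] (9, 1, 1)
  [9] (0, 8, 1)
  [10] (9, 1, 1)
  [11] (1, 1, 6)
  [12] (1, 1, 6)
  [13] (1, 1, 6)

4 distinct reps among the 13 weights ⇒ 4 W_11-linkage classes:

[[1, 6, 8, 10], [2, 9], [3, 5, 11, 12, 13], [4, 7]]


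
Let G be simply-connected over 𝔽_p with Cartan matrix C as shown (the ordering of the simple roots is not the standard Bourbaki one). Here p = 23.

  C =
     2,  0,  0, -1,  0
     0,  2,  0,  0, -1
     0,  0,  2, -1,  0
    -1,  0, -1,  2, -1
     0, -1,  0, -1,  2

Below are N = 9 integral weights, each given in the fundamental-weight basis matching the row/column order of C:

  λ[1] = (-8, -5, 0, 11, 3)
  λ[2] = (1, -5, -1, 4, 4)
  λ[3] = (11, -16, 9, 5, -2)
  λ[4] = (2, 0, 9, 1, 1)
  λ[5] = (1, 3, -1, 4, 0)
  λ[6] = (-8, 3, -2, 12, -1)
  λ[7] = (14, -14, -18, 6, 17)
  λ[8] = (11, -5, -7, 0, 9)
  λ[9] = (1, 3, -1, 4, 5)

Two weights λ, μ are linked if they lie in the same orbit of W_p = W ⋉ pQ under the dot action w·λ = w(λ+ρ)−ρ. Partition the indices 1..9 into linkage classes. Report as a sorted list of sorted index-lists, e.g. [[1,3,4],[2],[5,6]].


Dynkin diagram of C (from the 8 off-diagonal −1 entries): D_5.

Alcove-folded reps (p=23, 9 weights, presented ϖ-order):

  λ_1+ρ ↦ (7, 4, 1, 5, 0);  λ_2+ρ ↦ (2, 4, 0, 5, 1);  λ_3+ρ ↦ (2, 4, 0, 5, 1);  λ_4+ρ ↦ (3, 1, 10, 2, 2);  λ_5+ρ ↦ (2, 4, 0, 5, 1);  λ_6+ρ ↦ (7, 4, 1, 5, 0);  λ_7+ρ ↦ (2, 4, 0, 5, 1);  λ_8+ρ ↦ (7, 4, 1, 5, 0);  λ_9+ρ ↦ (2, 4, 0, 5, 1)

3 distinct reps among the 9 weights ⇒ 3 W_23-linkage classes:

[[1, 6, 8], [2, 3, 5, 7, 9], [4]]


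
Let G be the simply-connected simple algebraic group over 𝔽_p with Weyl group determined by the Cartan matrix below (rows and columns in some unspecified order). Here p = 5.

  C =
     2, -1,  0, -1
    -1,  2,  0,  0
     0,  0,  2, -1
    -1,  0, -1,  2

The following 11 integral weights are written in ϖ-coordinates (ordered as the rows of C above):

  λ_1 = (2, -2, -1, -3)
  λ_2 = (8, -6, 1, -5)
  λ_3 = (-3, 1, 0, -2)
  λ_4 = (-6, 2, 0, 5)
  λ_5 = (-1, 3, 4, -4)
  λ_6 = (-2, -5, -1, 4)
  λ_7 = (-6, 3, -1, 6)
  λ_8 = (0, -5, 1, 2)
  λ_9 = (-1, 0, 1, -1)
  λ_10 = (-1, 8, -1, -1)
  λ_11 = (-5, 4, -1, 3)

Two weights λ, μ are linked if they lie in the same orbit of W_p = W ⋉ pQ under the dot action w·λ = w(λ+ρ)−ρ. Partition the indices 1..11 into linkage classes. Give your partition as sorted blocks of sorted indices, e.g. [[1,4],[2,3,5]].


Type A_4, rank 4, |W|=120; reorder rows/cols to standard.

Alcove-folded reps (p=5, 11 weights, presented ϖ-order):

  λ_1 → (0, 1, 2, 0)
  λ_2 → (0, 1, 2, 0)
  λ_3 → (0, 1, 2, 0)
  λ_4 → (3, 0, 1, 0)
  λ_5 → (3, 0, 1, 0)
  λ_6 → (4, 1, 0, 0)
  λ_7 → (3, 0, 1, 0)
  λ_8 → (3, 0, 1, 0)
  λ_9 → (0, 1, 2, 0)
  λ_10 → (4, 1, 0, 0)
  λ_11 → (4, 1, 0, 0)

3 distinct reps among the 11 weights ⇒ 3 W_5-linkage classes:

[[1, 2, 3, 9], [4, 5, 7, 8], [6, 10, 11]]


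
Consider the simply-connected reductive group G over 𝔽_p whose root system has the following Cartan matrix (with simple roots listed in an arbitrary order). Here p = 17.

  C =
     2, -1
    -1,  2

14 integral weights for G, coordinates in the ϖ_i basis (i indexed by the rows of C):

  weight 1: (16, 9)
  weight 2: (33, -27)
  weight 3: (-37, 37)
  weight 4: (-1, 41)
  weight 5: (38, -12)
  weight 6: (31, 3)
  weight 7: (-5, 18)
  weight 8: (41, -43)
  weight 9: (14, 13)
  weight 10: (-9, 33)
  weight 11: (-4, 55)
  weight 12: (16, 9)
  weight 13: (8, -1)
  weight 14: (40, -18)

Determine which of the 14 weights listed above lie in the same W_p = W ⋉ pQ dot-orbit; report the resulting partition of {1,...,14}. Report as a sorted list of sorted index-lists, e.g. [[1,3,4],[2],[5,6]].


C ↔ A_2 under row/col permutation; |W(A_2)| = 6.

W_17-reps of the 14 weights in Ā_17 (same 2-coord order as C):

    1: (7, 0)
    2: (9, 0)
    3: (2, 13)
    4: (9, 0)
    5: (5, 6)
    6: (2, 13)
    7: (2, 13)
    8: (9, 0)
    9: (3, 2)
    10: (9, 0)
    11: (3, 2)
    12: (7, 0)
    13: (9, 0)
    14: (7, 0)

These 14 weights hit 5 W_17-dot-orbits; sizes (3, 5, 3, 1, 2):

[[1, 12, 14], [2, 4, 8, 10, 13], [3, 6, 7], [5], [9, 11]]


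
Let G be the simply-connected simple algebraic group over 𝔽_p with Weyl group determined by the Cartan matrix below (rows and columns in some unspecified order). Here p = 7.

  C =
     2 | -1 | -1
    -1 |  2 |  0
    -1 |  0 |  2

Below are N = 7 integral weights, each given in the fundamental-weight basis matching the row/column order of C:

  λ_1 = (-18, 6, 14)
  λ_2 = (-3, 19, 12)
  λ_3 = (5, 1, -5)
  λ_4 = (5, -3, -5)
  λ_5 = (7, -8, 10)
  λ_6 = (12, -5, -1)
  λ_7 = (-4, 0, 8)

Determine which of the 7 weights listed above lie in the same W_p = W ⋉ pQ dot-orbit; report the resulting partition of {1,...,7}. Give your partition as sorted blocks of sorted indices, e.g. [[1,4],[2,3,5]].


Root system A_3: the 3×3 matrix C matches after relabeling.

W_7-reps of the 7 weights in Ā_7 (same 3-coord order as C):

    1: (0, 2, 4)
    2: (1, 3, 2)
    3: (2, 1, 3)
    4: (0, 2, 4)
    5: (1, 0, 4)
    6: (1, 0, 4)
    7: (1, 0, 4)

4 distinct reps among the 7 weights ⇒ 4 W_7-linkage classes:

[[1, 4], [2], [3], [5, 6, 7]]


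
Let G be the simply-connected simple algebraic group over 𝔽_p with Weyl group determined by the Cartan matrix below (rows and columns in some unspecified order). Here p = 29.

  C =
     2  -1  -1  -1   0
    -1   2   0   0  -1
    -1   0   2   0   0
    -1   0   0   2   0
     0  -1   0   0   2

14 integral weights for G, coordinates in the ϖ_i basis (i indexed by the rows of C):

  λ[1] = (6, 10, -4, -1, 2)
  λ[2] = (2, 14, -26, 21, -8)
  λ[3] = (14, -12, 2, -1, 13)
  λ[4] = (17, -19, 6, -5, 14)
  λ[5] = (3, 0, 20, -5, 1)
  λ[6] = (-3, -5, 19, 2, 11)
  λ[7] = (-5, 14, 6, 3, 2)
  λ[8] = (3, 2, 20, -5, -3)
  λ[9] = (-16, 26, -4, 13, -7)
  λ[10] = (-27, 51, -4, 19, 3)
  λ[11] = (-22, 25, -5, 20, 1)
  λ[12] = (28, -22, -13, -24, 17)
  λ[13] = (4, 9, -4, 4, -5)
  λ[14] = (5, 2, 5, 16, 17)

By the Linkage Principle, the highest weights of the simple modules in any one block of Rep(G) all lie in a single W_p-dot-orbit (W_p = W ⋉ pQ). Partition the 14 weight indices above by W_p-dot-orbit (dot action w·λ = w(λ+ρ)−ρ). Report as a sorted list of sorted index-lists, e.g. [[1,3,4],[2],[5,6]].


D_5 Cartan matrix, 5 simple roots permuted; ρ=(1,1,1,1,1).

Ā_29 reps of the 14 weights (D_5, coords as presented):

  1: (4, 4, 3, 0, 3)
  2: (4, 4, 3, 0, 3)
  3: (4, 4, 3, 0, 3)
  4: (4, 4, 3, 0, 3)
  5: (0, 1, 21, 4, 2)
  6: (1, 2, 14, 3, 6)
  7: (4, 4, 3, 0, 3)
  8: (0, 1, 21, 4, 2)
  9: (1, 2, 14, 3, 6)
  10: (1, 2, 14, 3, 6)
  11: (0, 1, 21, 4, 2)
  12: (1, 2, 14, 3, 6)
  13: (2, 6, 3, 5, 4)
  14: (1, 2, 14, 3, 6)

These 14 weights hit 4 W_29-dot-orbits; sizes (5, 3, 5, 1):

[[1, 2, 3, 4, 7], [5, 8, 11], [6, 9, 10, 12, 14], [13]]


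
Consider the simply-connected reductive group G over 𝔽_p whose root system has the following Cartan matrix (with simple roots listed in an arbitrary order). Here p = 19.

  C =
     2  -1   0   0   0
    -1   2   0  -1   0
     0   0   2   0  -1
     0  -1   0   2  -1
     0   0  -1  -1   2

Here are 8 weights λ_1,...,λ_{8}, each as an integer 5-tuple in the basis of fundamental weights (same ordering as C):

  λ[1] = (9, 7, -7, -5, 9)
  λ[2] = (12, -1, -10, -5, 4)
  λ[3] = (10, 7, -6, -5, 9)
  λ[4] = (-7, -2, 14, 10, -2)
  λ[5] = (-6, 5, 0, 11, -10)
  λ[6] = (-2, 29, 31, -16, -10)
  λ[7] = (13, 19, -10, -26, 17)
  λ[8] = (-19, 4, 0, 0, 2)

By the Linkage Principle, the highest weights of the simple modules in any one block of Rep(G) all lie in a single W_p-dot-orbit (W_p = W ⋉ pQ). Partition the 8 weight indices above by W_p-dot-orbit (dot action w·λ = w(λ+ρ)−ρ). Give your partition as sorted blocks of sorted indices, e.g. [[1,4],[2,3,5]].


Type A_5, rank 5, |W|=720; reorder rows/cols to standard.

W_19-reps of the 8 weights in Ā_19 (same 5-coord order as C):

  1: (5, 4, 1, 4, 0)
  2: (5, 4, 1, 4, 0)
  3: (5, 4, 1, 4, 0)
  4: (5, 1, 8, 3, 1)
  5: (5, 1, 8, 3, 1)
  6: (5, 4, 1, 4, 0)
  7: (5, 1, 8, 3, 1)
  8: (5, 1, 8, 3, 1)

The 8 indices split into 2 linkage classes (same alcove rep ⇔ same W_19-dot-orbit):

[[1, 2, 3, 6], [4, 5, 7, 8]]


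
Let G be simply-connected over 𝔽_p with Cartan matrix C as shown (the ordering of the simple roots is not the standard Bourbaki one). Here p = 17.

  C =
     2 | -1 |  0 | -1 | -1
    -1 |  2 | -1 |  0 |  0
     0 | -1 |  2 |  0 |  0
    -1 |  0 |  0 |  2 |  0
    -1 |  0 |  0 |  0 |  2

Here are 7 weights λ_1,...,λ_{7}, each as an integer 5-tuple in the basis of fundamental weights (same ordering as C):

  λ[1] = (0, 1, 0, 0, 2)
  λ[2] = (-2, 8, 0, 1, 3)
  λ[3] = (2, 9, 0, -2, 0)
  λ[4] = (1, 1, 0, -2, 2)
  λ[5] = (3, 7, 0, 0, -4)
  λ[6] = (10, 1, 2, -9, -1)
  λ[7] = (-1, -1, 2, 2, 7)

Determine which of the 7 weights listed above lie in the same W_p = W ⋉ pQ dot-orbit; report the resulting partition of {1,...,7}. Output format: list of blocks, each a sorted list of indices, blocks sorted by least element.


Type D_5, rank 5, |W|=1920; reorder rows/cols to standard.

Ā_17 reps of the 7 weights (D_5, coords as presented):

  λ_1 → (1, 2, 1, 1, 3)
  λ_2 → (1, 2, 1, 1, 3)
  λ_3 → (2, 0, 1, 1, 1)
  λ_4 → (1, 2, 1, 1, 3)
  λ_5 → (1, 2, 1, 1, 3)
  λ_6 → (1, 2, 1, 8, 0)
  λ_7 → (0, 0, 3, 3, 8)

The 7 indices split into 4 linkage classes (same alcove rep ⇔ same W_17-dot-orbit):

[[1, 2, 4, 5], [3], [6], [7]]


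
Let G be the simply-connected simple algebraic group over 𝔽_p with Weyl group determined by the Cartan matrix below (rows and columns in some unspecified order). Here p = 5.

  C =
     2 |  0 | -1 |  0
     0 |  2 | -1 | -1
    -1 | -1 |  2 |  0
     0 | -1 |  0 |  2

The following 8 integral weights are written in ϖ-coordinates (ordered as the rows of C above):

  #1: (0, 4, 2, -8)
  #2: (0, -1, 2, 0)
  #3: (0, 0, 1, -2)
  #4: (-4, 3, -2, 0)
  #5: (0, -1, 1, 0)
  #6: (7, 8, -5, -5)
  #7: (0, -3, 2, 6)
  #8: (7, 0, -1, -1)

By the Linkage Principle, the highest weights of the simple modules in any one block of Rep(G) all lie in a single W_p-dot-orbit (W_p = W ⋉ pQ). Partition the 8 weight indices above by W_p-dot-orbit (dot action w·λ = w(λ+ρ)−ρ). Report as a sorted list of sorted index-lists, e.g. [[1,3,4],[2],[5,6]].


Dynkin diagram of C (from the 6 off-diagonal −1 entries): A_4.

Each λ_j+ρ reduced to Ā_5; 4-tuples below use C's row order:

  1: (1, 0, 2, 1) · 2: (1, 0, 3, 1) · 3: (1, 0, 2, 1) · 4: (1, 0, 3, 1) · 5: (1, 0, 2, 1) · 6: (1, 0, 3, 1) · 7: (1, 0, 2, 1) · 8: (1, 0, 3, 1)

The 8 indices split into 2 linkage classes (same alcove rep ⇔ same W_5-dot-orbit):

[[1, 3, 5, 7], [2, 4, 6, 8]]


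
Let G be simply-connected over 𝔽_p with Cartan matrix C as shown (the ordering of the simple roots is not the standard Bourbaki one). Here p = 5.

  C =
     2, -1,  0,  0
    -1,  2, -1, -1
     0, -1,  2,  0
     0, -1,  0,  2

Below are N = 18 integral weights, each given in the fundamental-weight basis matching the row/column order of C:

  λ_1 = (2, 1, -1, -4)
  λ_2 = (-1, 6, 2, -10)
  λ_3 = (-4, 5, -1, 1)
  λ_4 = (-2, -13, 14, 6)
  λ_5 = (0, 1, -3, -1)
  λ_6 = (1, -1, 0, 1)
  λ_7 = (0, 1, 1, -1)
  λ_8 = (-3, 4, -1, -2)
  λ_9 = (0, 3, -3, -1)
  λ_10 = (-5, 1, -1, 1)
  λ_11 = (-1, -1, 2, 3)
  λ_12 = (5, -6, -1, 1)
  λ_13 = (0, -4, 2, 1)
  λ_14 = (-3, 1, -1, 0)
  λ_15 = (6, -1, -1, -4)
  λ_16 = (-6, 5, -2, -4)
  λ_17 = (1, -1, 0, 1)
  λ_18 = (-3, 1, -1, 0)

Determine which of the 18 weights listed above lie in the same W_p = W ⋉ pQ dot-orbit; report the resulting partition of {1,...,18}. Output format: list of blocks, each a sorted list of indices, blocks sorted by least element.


Type D_4, rank 4, |W|=192; reorder rows/cols to standard.

Ā_5 reps of the 18 weights (D_4, coords as presented):

  [1] (2, 0, 1, 2)
  [2] (1, 0, 2, 0)
  [3] (1, 0, 2, 0)
  [4] (2, 0, 2, 0)
  [5] (1, 0, 2, 0)
  [6] (2, 0, 1, 2)
  [7] (1, 0, 2, 0)
  [8] (2, 0, 0, 1)
  [9] (1, 0, 2, 0)
  [10] (2, 0, 2, 0)
  [11] (2, 0, 1, 2)
  [12] (2, 0, 2, 0)
  [13] (2, 0, 0, 1)
  [14] (2, 0, 0, 1)
  [15] (2, 0, 1, 2)
  [16] (2, 0, 2, 0)
  [17] (2, 0, 1, 2)
  [18] (2, 0, 0, 1)

4 distinct reps among the 18 weights ⇒ 4 W_5-linkage classes:

[[1, 6, 11, 15, 17], [2, 3, 5, 7, 9], [4, 10, 12, 16], [8, 13, 14, 18]]


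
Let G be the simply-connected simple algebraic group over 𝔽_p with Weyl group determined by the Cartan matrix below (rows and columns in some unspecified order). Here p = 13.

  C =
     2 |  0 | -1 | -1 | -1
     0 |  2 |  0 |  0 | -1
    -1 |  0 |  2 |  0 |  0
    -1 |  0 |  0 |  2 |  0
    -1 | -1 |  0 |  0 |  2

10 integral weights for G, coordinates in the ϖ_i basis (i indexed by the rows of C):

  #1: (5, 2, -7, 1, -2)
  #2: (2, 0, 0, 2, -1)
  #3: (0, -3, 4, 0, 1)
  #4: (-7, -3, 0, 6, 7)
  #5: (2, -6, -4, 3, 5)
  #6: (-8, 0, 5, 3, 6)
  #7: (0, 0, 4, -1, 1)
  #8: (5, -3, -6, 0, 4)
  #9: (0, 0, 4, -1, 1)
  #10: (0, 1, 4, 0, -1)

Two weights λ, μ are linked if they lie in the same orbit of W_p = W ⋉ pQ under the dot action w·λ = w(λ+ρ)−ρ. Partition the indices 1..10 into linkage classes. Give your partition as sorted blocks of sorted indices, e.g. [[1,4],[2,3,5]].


Root system D_5: the 5×5 matrix C matches after relabeling.

Each λ_j+ρ reduced to Ā_13; 5-tuples below use C's row order:

  [1] (1, 2, 5, 1, 0);  [2] (3, 1, 1, 3, 0);  [3] (1, 2, 5, 1, 0);  [4] (1, 2, 5, 1, 0);  [5] (0, 5, 3, 4, 0);  [6] (3, 1, 1, 3, 0);  [7] (1, 1, 5, 0, 2);  [8] (1, 2, 5, 1, 0);  [9] (1, 1, 5, 0, 2);  [10] (1, 2, 5, 1, 0)

Grouping the 10 weights by Ā_13-representative: 4 linkage classes.

[[1, 3, 4, 8, 10], [2, 6], [5], [7, 9]]


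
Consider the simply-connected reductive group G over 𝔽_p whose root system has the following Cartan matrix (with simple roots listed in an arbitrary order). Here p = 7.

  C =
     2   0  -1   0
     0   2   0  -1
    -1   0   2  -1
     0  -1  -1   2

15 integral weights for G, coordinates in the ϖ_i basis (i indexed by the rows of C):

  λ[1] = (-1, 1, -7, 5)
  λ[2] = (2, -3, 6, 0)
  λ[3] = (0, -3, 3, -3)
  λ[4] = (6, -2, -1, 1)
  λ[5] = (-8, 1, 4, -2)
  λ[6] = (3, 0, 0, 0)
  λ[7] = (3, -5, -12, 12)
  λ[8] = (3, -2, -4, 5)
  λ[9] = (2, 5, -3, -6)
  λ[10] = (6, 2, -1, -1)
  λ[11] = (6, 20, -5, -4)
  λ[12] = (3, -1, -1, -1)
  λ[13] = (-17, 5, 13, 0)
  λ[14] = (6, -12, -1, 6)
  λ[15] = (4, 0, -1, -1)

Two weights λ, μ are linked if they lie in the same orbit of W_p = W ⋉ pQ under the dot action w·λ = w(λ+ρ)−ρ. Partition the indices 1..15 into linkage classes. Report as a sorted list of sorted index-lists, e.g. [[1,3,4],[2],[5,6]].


C ↔ A_4 under row/col permutation; |W(A_4)| = 120.

Ā_7 reps of the 15 weights (A_4, coords as presented):

  [1] (5, 1, 0, 0)
  [2] (1, 1, 3, 2)
  [3] (1, 2, 0, 2)
  [4] (5, 1, 0, 0)
  [5] (4, 1, 1, 1)
  [6] (4, 1, 1, 1)
  [7] (1, 2, 0, 2)
  [8] (1, 1, 3, 2)
  [9] (4, 1, 1, 1)
  [10] (4, 0, 0, 0)
  [11] (4, 0, 0, 0)
  [12] (4, 0, 0, 0)
  [13] (5, 1, 0, 0)
  [14] (4, 0, 0, 0)
  [15] (5, 1, 0, 0)

Linkage partition of the 15 weights (5 classes, p=7):

[[1, 4, 13, 15], [2, 8], [3, 7], [5, 6, 9], [10, 11, 12, 14]]


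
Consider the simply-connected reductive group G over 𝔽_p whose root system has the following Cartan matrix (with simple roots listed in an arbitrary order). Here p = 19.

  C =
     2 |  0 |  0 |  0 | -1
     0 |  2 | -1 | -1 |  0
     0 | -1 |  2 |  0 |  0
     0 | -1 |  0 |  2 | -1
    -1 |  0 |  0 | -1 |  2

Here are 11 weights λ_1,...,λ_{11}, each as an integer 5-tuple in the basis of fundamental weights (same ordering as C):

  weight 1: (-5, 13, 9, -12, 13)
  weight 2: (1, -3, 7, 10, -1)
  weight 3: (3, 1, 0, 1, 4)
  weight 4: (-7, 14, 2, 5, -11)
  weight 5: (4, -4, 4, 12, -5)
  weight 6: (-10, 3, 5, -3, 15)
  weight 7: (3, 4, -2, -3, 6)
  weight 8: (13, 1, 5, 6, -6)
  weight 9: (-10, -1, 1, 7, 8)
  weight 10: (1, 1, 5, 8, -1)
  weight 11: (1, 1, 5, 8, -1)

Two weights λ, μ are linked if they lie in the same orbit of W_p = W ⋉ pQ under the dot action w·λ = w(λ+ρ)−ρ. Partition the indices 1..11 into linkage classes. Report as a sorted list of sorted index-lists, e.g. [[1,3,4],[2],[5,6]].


C ↔ A_5 under row/col permutation; |W(A_5)| = 720.

Alcove-folded reps (p=19, 11 weights, presented ϖ-order):

  λ_1 → (1, 3, 2, 6, 4)
  λ_2 → (2, 2, 6, 9, 0)
  λ_3 → (4, 2, 1, 2, 5)
  λ_4 → (1, 3, 2, 6, 4)
  λ_5 → (1, 3, 2, 6, 4)
  λ_6 → (4, 2, 1, 2, 5)
  λ_7 → (4, 2, 1, 2, 5)
  λ_8 → (4, 2, 1, 2, 5)
  λ_9 → (9, 0, 2, 8, 0)
  λ_10 → (2, 2, 6, 9, 0)
  λ_11 → (2, 2, 6, 9, 0)

Linkage partition of the 11 weights (4 classes, p=19):

[[1, 4, 5], [2, 10, 11], [3, 6, 7, 8], [9]]


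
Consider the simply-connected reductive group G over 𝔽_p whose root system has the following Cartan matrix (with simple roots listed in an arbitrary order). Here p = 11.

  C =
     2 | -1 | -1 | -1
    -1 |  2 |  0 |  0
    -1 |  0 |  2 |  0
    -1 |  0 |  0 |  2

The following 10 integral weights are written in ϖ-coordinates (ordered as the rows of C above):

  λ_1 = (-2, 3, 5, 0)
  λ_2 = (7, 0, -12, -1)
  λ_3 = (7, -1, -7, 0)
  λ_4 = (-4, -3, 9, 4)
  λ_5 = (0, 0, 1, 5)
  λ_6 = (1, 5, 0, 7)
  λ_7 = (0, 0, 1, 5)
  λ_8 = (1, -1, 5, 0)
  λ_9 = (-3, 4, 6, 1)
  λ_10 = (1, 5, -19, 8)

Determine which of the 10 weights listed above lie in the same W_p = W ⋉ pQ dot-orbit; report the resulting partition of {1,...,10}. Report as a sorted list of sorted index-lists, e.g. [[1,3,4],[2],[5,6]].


D_4 Cartan matrix, 4 simple roots permuted; ρ=(1,1,1,1).

W_11-reps of the 10 weights in Ā_11 (same 4-coord order as C):

  [1] (1, 3, 5, 0) · [2] (2, 0, 6, 1) · [3] (2, 0, 6, 1) · [4] (1, 3, 5, 0) · [5] (1, 1, 2, 6) · [6] (1, 0, 5, 2) · [7] (1, 1, 2, 6) · [8] (2, 0, 6, 1) · [9] (1, 3, 5, 0) · [10] (1, 3, 5, 0)

The 10 indices split into 4 linkage classes (same alcove rep ⇔ same W_11-dot-orbit):

[[1, 4, 9, 10], [2, 3, 8], [5, 7], [6]]
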